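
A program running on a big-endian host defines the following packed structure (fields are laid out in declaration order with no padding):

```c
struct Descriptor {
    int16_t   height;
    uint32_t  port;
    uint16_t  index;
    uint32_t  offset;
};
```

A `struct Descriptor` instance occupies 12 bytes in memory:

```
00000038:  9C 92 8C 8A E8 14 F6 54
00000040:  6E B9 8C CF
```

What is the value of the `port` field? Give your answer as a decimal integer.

2357913620

`port` follows `height` (2 bytes), so it starts at byte offset 2 and occupies 4 bytes.
Bytes at offsets 2..5: 8C 8A E8 14.
Big-endian stores the most-significant byte at the lowest address.
The bytes are already most-significant first: 0x8C8AE814.
0x8C8AE814 = 2357913620.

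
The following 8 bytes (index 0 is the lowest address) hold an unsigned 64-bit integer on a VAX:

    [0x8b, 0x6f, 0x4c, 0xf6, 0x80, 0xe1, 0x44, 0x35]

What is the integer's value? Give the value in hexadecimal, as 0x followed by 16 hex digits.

Little-endian stores the least-significant byte at the lowest address.
Reassemble most-significant byte first: 35 44 E1 80 F6 4C 6F 8B → 0x3544E180F64C6F8B.

0x3544E180F64C6F8B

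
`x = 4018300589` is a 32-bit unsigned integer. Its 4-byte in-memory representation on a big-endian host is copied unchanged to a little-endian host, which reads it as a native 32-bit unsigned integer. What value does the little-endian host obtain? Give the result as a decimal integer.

2909176559

4018300589 in 32-bit hexadecimal is 0xEF8266AD.
Stored big-endian, the bytes at ascending addresses are EF 82 66 AD.
Read back as little-endian, the first byte is least significant, giving 0xAD6682EF.
0xAD6682EF = 2909176559.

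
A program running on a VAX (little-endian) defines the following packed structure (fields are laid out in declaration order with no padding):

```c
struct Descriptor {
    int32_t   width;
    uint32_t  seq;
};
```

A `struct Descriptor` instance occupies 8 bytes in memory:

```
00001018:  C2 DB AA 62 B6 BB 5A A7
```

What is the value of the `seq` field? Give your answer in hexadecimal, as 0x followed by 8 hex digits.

0xA75ABBB6

`seq` follows `width` (4 bytes), so it starts at byte offset 4 and occupies 4 bytes.
Bytes at offsets 4..7: B6 BB 5A A7.
Little-endian: lowest address holds the least-significant byte.
Reassemble most-significant byte first: A7 5A BB B6 → 0xA75ABBB6.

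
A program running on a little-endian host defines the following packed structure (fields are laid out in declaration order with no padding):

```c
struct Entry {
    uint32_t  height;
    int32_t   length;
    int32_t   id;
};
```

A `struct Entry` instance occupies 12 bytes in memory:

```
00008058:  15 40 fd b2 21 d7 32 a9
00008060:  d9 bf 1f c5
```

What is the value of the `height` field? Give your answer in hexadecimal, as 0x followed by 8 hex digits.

`height` is the first field, at byte offset 0, occupying 4 bytes.
Bytes at offsets 0..3: 15 40 FD B2.
Little-endian: lowest address holds the least-significant byte.
Reassemble most-significant byte first: B2 FD 40 15 → 0xB2FD4015.

0xB2FD4015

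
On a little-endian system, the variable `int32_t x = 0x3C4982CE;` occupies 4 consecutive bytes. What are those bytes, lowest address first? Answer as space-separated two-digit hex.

Split into bytes (most-significant first): 3C 49 82 CE.
Little-endian stores the least-significant byte at the lowest address.
So at ascending addresses the bytes are CE 82 49 3C.

CE 82 49 3C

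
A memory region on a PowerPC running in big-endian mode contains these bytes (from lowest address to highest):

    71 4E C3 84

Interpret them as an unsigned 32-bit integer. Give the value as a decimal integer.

1900987268

In big-endian order the high byte comes first in memory.
The bytes are already most-significant first: 0x714EC384.
0x714EC384 = 1900987268.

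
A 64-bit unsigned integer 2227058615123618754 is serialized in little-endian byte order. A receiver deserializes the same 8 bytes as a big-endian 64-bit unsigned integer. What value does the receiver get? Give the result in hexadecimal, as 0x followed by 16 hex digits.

2227058615123618754 in 64-bit hexadecimal is 0x1EE81A02D06AABC2.
Stored little-endian, the bytes at ascending addresses are C2 AB 6A D0 02 1A E8 1E.
Read back as big-endian, the last byte is least significant, giving 0xC2AB6AD0021AE81E.

0xC2AB6AD0021AE81E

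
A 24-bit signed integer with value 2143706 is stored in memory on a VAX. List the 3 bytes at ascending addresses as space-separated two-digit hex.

2143706 in hexadecimal, padded to 24 bits, is 0x20B5DA.
Split into bytes (most-significant first): 20 B5 DA.
Little-endian stores the least-significant byte at the lowest address.
So at ascending addresses the bytes are DA B5 20.

DA B5 20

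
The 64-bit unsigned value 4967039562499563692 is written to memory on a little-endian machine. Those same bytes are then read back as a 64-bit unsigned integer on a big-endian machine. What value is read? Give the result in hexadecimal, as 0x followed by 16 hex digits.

0xAC2019642A78EE44

4967039562499563692 in 64-bit hexadecimal is 0x44EE782A641920AC.
Stored little-endian, the bytes at ascending addresses are AC 20 19 64 2A 78 EE 44.
Read back as big-endian, the last byte is least significant, giving 0xAC2019642A78EE44.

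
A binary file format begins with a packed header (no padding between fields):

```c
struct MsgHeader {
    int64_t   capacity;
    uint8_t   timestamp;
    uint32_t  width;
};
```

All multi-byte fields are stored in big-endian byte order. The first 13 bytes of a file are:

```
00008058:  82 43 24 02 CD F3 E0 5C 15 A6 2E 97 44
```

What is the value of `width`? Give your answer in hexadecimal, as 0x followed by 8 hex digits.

`width` follows `capacity` (8 B), `timestamp` (1 B), so it starts at offset 8 + 1 = 9 and occupies 4 bytes.
Bytes at offsets 9..12: A6 2E 97 44.
In big-endian order the high byte comes first in memory.
The bytes are already most-significant first: 0xA62E9744.

0xA62E9744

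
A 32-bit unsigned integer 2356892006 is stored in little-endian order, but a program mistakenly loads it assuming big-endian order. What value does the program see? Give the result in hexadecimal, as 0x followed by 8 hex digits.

0x66517B8C

2356892006 in 32-bit hexadecimal is 0x8C7B5166.
Stored little-endian, the bytes at ascending addresses are 66 51 7B 8C.
Read back as big-endian, the last byte is least significant, giving 0x66517B8C.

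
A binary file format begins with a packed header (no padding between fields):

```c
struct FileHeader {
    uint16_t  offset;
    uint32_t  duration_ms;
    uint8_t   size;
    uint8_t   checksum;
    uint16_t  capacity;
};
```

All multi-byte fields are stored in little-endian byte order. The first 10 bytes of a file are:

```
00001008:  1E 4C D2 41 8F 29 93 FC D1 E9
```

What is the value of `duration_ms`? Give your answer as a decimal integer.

697254354

`duration_ms` follows `offset` (2 bytes), so it starts at byte offset 2 and occupies 4 bytes.
Bytes at offsets 2..5: D2 41 8F 29.
In little-endian order the low byte comes first in memory.
Reassemble most-significant byte first: 29 8F 41 D2 → 0x298F41D2.
0x298F41D2 = 697254354.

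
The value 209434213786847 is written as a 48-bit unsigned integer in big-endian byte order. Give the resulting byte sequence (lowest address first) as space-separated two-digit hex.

BE 7A B3 EA A4 DF

209434213786847 in hexadecimal, padded to 48 bits, is 0xBE7AB3EAA4DF.
Split into bytes (most-significant first): BE 7A B3 EA A4 DF.
Big-endian: lowest address holds the most-significant byte.
So the memory order matches the most-significant-first order: BE 7A B3 EA A4 DF.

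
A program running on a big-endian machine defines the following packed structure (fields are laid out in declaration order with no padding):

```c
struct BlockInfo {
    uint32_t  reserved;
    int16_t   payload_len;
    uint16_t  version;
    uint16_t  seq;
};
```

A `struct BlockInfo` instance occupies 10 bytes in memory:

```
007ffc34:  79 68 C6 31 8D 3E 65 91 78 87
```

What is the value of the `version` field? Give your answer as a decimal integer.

`version` follows `reserved` (4 B), `payload_len` (2 B), so it starts at offset 4 + 2 = 6 and occupies 2 bytes.
Bytes at offsets 6..7: 65 91.
In big-endian order the high byte comes first in memory.
The bytes are already most-significant first: 0x6591.
0x6591 = 26001.

26001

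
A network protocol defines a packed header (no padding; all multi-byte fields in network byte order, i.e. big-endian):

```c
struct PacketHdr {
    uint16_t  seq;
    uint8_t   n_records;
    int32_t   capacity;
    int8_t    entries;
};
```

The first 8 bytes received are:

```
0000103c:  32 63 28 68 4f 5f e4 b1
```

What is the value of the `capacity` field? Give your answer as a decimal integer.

`capacity` follows `seq` (2 B), `n_records` (1 B), so it starts at offset 2 + 1 = 3 and occupies 4 bytes.
Bytes at offsets 3..6: 68 4F 5F E4.
In big-endian order the high byte comes first in memory.
The bytes are already most-significant first: 0x684F5FE4.
0x684F5FE4 = 1750032356.

1750032356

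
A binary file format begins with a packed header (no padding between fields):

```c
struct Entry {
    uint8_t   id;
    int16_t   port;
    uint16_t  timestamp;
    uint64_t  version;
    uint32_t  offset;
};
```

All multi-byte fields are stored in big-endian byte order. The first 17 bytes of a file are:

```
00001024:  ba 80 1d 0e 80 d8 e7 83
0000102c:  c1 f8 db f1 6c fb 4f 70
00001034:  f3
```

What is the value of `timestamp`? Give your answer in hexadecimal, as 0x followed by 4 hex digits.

`timestamp` follows `id` (1 B), `port` (2 B), so it starts at offset 1 + 2 = 3 and occupies 2 bytes.
Bytes at offsets 3..4: 0E 80.
Big-endian stores the most-significant byte at the lowest address.
The bytes are already most-significant first: 0x0E80.

0x0E80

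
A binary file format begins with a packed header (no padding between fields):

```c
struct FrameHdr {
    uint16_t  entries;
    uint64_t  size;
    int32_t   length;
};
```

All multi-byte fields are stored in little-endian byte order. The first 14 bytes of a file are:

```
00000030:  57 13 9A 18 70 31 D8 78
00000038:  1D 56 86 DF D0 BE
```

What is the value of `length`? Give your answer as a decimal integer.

-1093607546

`length` follows `entries` (2 B), `size` (8 B), so it starts at offset 2 + 8 = 10 and occupies 4 bytes.
Bytes at offsets 10..13: 86 DF D0 BE.
Little-endian stores the least-significant byte at the lowest address.
Reassemble most-significant byte first: BE D0 DF 86 → 0xBED0DF86.
Top bit is set, so as a signed 32-bit value this is 0xBED0DF86 − 2^32 = -1093607546.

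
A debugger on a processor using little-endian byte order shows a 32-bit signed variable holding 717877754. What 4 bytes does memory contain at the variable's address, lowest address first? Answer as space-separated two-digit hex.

717877754 in hexadecimal, padded to 32 bits, is 0x2AC9F1FA.
Split into bytes (most-significant first): 2A C9 F1 FA.
Little-endian: lowest address holds the least-significant byte.
So at ascending addresses the bytes are FA F1 C9 2A.

FA F1 C9 2A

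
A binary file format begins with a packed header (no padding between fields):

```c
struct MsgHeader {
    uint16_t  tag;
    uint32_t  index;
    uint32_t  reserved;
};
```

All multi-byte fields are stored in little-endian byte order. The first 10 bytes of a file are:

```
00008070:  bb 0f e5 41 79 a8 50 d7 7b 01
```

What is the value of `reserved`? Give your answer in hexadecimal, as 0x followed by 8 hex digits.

0x017BD750

`reserved` follows `tag` (2 B), `index` (4 B), so it starts at offset 2 + 4 = 6 and occupies 4 bytes.
Bytes at offsets 6..9: 50 D7 7B 01.
In little-endian order the low byte comes first in memory.
Reassemble most-significant byte first: 01 7B D7 50 → 0x017BD750.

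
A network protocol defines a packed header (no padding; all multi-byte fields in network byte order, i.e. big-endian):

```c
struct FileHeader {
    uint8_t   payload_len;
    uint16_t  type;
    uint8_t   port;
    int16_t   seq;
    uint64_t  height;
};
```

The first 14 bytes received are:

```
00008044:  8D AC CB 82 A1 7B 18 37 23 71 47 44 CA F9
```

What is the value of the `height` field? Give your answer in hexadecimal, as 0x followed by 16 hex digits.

0x183723714744CAF9

`height` follows `payload_len` (1 B), `type` (2 B), `port` (1 B), `seq` (2 B), so it starts at offset 1 + 2 + 1 + 2 = 6 and occupies 8 bytes.
Bytes at offsets 6..13: 18 37 23 71 47 44 CA F9.
Big-endian: lowest address holds the most-significant byte.
The bytes are already most-significant first: 0x183723714744CAF9.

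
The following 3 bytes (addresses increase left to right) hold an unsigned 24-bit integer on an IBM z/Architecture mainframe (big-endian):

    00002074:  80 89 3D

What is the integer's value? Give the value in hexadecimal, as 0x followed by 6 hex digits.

0x80893D

In big-endian order the high byte comes first in memory.
The bytes are already most-significant first: 0x80893D.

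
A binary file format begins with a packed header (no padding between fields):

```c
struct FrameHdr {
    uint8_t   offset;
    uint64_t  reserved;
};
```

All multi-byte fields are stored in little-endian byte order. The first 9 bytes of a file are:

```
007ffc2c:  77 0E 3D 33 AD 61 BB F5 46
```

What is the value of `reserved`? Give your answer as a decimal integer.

`reserved` follows `offset` (1 byte), so it starts at byte offset 1 and occupies 8 bytes.
Bytes at offsets 1..8: 0E 3D 33 AD 61 BB F5 46.
Little-endian: lowest address holds the least-significant byte.
Reassemble most-significant byte first: 46 F5 BB 61 AD 33 3D 0E → 0x46F5BB61AD333D0E.
0x46F5BB61AD333D0E = 5113198980141104398.

5113198980141104398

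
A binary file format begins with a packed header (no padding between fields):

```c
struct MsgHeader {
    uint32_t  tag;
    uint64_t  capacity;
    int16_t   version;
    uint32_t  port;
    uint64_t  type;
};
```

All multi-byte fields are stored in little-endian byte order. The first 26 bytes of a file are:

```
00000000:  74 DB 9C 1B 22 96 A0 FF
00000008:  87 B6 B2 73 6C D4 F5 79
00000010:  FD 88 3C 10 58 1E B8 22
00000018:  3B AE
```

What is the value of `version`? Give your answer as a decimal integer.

`version` follows `tag` (4 B), `capacity` (8 B), so it starts at offset 4 + 8 = 12 and occupies 2 bytes.
Bytes at offsets 12..13: 6C D4.
Little-endian stores the least-significant byte at the lowest address.
Reassemble most-significant byte first: D4 6C → 0xD46C.
Top bit is set, so as a signed 16-bit value this is 0xD46C − 2^16 = -11156.

-11156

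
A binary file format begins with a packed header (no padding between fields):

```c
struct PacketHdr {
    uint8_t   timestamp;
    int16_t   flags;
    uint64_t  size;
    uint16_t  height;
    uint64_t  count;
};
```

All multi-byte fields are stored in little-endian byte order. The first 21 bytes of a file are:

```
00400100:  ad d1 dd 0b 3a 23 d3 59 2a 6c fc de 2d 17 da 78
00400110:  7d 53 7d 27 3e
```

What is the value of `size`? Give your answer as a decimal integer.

18188959560325347851

`size` follows `timestamp` (1 B), `flags` (2 B), so it starts at offset 1 + 2 = 3 and occupies 8 bytes.
Bytes at offsets 3..10: 0B 3A 23 D3 59 2A 6C FC.
Little-endian stores the least-significant byte at the lowest address.
Reassemble most-significant byte first: FC 6C 2A 59 D3 23 3A 0B → 0xFC6C2A59D3233A0B.
0xFC6C2A59D3233A0B = 18188959560325347851.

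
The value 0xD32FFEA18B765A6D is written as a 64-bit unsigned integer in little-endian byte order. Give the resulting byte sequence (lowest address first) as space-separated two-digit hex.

6D 5A 76 8B A1 FE 2F D3

Split into bytes (most-significant first): D3 2F FE A1 8B 76 5A 6D.
Little-endian: lowest address holds the least-significant byte.
So at ascending addresses the bytes are 6D 5A 76 8B A1 FE 2F D3.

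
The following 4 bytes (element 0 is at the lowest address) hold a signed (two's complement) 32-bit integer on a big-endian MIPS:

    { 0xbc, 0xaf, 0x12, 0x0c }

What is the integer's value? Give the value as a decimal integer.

Big-endian stores the most-significant byte at the lowest address.
The bytes are already most-significant first: 0xBCAF120C.
Top bit is set, so as a signed 32-bit value this is 0xBCAF120C − 2^32 = -1129377268.

-1129377268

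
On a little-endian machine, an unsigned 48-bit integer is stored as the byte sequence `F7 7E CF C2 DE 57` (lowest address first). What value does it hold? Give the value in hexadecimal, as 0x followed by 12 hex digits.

Little-endian stores the least-significant byte at the lowest address.
Reassemble most-significant byte first: 57 DE C2 CF 7E F7 → 0x57DEC2CF7EF7.

0x57DEC2CF7EF7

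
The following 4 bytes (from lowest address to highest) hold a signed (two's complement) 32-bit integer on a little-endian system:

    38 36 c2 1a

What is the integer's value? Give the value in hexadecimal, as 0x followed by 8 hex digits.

Little-endian: lowest address holds the least-significant byte.
Reassemble most-significant byte first: 1A C2 36 38 → 0x1AC23638.

0x1AC23638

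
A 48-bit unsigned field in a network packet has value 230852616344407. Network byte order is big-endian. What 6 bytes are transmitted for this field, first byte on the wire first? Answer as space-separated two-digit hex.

D1 F5 90 31 53 57

230852616344407 in hexadecimal, padded to 48 bits, is 0xD1F590315357.
Split into bytes (most-significant first): D1 F5 90 31 53 57.
In big-endian order the high byte comes first in memory.
So the memory order matches the most-significant-first order: D1 F5 90 31 53 57.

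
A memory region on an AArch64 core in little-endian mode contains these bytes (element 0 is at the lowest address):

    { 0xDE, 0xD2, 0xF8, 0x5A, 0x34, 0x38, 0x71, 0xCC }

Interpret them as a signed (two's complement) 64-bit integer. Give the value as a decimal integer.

In little-endian order the low byte comes first in memory.
Reassemble most-significant byte first: CC 71 38 34 5A F8 D2 DE → 0xCC7138345AF8D2DE.
Top bit is set, so as a signed 64-bit value this is 0xCC7138345AF8D2DE − 2^64 = -3715126420088237346.

-3715126420088237346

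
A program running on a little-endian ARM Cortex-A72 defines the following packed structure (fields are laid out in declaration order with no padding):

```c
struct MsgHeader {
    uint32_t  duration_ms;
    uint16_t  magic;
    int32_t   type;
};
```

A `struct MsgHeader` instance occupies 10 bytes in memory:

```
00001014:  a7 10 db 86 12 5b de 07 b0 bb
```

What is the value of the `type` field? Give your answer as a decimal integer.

-1146091554

`type` follows `duration_ms` (4 B), `magic` (2 B), so it starts at offset 4 + 2 = 6 and occupies 4 bytes.
Bytes at offsets 6..9: DE 07 B0 BB.
Little-endian: lowest address holds the least-significant byte.
Reassemble most-significant byte first: BB B0 07 DE → 0xBBB007DE.
Top bit is set, so as a signed 32-bit value this is 0xBBB007DE − 2^32 = -1146091554.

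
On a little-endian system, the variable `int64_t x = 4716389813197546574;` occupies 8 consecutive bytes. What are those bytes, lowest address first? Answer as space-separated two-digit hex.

4716389813197546574 in hexadecimal, padded to 64 bits, is 0x4173FB8BEDE9244E.
Split into bytes (most-significant first): 41 73 FB 8B ED E9 24 4E.
Little-endian: lowest address holds the least-significant byte.
So at ascending addresses the bytes are 4E 24 E9 ED 8B FB 73 41.

4E 24 E9 ED 8B FB 73 41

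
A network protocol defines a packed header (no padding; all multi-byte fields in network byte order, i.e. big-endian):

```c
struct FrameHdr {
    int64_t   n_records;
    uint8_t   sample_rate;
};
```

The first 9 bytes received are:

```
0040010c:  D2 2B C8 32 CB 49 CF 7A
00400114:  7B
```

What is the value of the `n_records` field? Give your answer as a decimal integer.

`n_records` is the first field, at byte offset 0, occupying 8 bytes.
Bytes at offsets 0..7: D2 2B C8 32 CB 49 CF 7A.
In big-endian order the high byte comes first in memory.
The bytes are already most-significant first: 0xD22BC832CB49CF7A.
Top bit is set, so as a signed 64-bit value this is 0xD22BC832CB49CF7A − 2^64 = -3302325781261594758.

-3302325781261594758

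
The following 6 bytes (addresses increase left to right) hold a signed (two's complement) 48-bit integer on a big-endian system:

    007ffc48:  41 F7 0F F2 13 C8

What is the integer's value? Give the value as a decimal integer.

72529380250568

Big-endian: lowest address holds the most-significant byte.
The bytes are already most-significant first: 0x41F70FF213C8.
0x41F70FF213C8 = 72529380250568.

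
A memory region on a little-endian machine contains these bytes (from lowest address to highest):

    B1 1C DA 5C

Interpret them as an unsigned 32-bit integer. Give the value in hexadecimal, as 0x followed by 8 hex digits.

0x5CDA1CB1

Little-endian stores the least-significant byte at the lowest address.
Reassemble most-significant byte first: 5C DA 1C B1 → 0x5CDA1CB1.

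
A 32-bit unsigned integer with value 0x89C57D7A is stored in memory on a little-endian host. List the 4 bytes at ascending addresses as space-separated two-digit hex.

Split into bytes (most-significant first): 89 C5 7D 7A.
Little-endian: lowest address holds the least-significant byte.
So at ascending addresses the bytes are 7A 7D C5 89.

7A 7D C5 89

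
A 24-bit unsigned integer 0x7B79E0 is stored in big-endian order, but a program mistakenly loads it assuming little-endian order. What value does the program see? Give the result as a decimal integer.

14711163

Stored big-endian, the bytes at ascending addresses are 7B 79 E0.
Read back as little-endian, the first byte is least significant, giving 0xE0797B.
0xE0797B = 14711163.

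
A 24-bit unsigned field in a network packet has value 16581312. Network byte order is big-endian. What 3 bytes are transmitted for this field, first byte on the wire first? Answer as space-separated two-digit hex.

16581312 in hexadecimal, padded to 24 bits, is 0xFD02C0.
Split into bytes (most-significant first): FD 02 C0.
Big-endian: lowest address holds the most-significant byte.
So the memory order matches the most-significant-first order: FD 02 C0.

FD 02 C0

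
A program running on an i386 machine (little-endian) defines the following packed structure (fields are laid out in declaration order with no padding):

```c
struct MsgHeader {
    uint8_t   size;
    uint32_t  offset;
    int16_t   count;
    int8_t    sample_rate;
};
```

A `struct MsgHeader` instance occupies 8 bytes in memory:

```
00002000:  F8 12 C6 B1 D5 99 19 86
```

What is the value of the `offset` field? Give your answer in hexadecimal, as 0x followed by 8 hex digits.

0xD5B1C612

`offset` follows `size` (1 byte), so it starts at byte offset 1 and occupies 4 bytes.
Bytes at offsets 1..4: 12 C6 B1 D5.
Little-endian stores the least-significant byte at the lowest address.
Reassemble most-significant byte first: D5 B1 C6 12 → 0xD5B1C612.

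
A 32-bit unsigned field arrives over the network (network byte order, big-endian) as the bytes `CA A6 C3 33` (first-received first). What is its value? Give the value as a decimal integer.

3399926579

In big-endian order the high byte comes first in memory.
The bytes are already most-significant first: 0xCAA6C333.
0xCAA6C333 = 3399926579.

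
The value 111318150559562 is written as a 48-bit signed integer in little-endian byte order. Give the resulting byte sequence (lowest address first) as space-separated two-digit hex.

111318150559562 in hexadecimal, padded to 48 bits, is 0x653E46D2374A.
Split into bytes (most-significant first): 65 3E 46 D2 37 4A.
Little-endian: lowest address holds the least-significant byte.
So at ascending addresses the bytes are 4A 37 D2 46 3E 65.

4A 37 D2 46 3E 65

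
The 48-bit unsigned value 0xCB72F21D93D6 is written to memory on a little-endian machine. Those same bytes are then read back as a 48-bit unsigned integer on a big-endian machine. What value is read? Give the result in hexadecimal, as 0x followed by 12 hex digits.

Stored little-endian, the bytes at ascending addresses are D6 93 1D F2 72 CB.
Read back as big-endian, the last byte is least significant, giving 0xD6931DF272CB.

0xD6931DF272CB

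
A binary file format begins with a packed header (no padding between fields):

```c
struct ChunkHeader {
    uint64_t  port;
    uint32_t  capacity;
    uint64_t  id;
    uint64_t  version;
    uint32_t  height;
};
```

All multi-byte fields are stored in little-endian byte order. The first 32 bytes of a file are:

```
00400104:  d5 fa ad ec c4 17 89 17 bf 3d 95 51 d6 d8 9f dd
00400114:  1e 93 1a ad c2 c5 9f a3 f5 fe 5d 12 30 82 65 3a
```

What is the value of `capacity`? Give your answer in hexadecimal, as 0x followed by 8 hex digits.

`capacity` follows `port` (8 bytes), so it starts at byte offset 8 and occupies 4 bytes.
Bytes at offsets 8..11: BF 3D 95 51.
Little-endian stores the least-significant byte at the lowest address.
Reassemble most-significant byte first: 51 95 3D BF → 0x51953DBF.

0x51953DBF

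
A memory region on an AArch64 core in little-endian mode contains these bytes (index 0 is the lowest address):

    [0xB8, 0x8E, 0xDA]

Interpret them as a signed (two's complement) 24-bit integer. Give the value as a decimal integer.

-2453832

In little-endian order the low byte comes first in memory.
Reassemble most-significant byte first: DA 8E B8 → 0xDA8EB8.
Top bit is set, so as a signed 24-bit value this is 0xDA8EB8 − 2^24 = -2453832.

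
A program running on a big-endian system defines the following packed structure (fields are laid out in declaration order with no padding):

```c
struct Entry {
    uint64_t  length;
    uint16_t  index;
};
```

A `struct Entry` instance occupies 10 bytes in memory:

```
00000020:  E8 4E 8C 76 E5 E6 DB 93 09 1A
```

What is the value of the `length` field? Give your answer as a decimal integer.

16739471307273853843

`length` is the first field, at byte offset 0, occupying 8 bytes.
Bytes at offsets 0..7: E8 4E 8C 76 E5 E6 DB 93.
Big-endian stores the most-significant byte at the lowest address.
The bytes are already most-significant first: 0xE84E8C76E5E6DB93.
0xE84E8C76E5E6DB93 = 16739471307273853843.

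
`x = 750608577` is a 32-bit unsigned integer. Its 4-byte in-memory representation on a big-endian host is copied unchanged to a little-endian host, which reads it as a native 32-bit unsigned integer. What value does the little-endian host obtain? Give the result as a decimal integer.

750608577 in 32-bit hexadecimal is 0x2CBD60C1.
Stored big-endian, the bytes at ascending addresses are 2C BD 60 C1.
Read back as little-endian, the first byte is least significant, giving 0xC160BD2C.
0xC160BD2C = 3244342572.

3244342572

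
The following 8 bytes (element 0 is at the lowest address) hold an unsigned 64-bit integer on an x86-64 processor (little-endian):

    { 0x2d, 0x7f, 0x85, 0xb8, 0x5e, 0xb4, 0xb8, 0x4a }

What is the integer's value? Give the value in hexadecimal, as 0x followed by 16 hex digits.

Little-endian: lowest address holds the least-significant byte.
Reassemble most-significant byte first: 4A B8 B4 5E B8 85 7F 2D → 0x4AB8B45EB8857F2D.

0x4AB8B45EB8857F2D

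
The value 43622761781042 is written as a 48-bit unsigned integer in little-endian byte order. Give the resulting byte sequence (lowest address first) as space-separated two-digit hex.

43622761781042 in hexadecimal, padded to 48 bits, is 0x27ACB7385732.
Split into bytes (most-significant first): 27 AC B7 38 57 32.
In little-endian order the low byte comes first in memory.
So at ascending addresses the bytes are 32 57 38 B7 AC 27.

32 57 38 B7 AC 27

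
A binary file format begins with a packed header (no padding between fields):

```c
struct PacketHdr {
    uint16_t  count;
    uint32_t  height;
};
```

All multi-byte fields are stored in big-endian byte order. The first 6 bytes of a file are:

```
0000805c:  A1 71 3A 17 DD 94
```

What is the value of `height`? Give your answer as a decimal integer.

974642580

`height` follows `count` (2 bytes), so it starts at byte offset 2 and occupies 4 bytes.
Bytes at offsets 2..5: 3A 17 DD 94.
Big-endian: lowest address holds the most-significant byte.
The bytes are already most-significant first: 0x3A17DD94.
0x3A17DD94 = 974642580.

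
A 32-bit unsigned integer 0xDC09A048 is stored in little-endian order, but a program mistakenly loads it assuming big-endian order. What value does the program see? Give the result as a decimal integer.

Stored little-endian, the bytes at ascending addresses are 48 A0 09 DC.
Read back as big-endian, the last byte is least significant, giving 0x48A009DC.
0x48A009DC = 1218447836.

1218447836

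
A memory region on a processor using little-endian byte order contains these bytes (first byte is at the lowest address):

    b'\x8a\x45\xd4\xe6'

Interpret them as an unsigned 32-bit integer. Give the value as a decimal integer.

In little-endian order the low byte comes first in memory.
Reassemble most-significant byte first: E6 D4 45 8A → 0xE6D4458A.
0xE6D4458A = 3872671114.

3872671114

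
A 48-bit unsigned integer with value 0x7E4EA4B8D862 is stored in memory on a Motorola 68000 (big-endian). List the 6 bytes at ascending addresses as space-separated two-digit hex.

Split into bytes (most-significant first): 7E 4E A4 B8 D8 62.
Big-endian: lowest address holds the most-significant byte.
So the memory order matches the most-significant-first order: 7E 4E A4 B8 D8 62.

7E 4E A4 B8 D8 62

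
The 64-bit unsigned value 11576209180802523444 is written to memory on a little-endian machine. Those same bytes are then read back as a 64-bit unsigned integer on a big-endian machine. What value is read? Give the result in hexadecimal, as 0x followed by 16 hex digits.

0x34A159A3EAF4A6A0

11576209180802523444 in 64-bit hexadecimal is 0xA0A6F4EAA359A134.
Stored little-endian, the bytes at ascending addresses are 34 A1 59 A3 EA F4 A6 A0.
Read back as big-endian, the last byte is least significant, giving 0x34A159A3EAF4A6A0.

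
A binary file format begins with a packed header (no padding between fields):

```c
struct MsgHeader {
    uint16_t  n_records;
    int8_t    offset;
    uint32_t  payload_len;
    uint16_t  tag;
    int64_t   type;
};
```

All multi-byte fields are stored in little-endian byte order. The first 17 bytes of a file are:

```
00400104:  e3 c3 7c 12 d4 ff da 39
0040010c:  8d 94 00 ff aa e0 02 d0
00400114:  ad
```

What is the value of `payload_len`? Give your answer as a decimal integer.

`payload_len` follows `n_records` (2 B), `offset` (1 B), so it starts at offset 2 + 1 = 3 and occupies 4 bytes.
Bytes at offsets 3..6: 12 D4 FF DA.
Little-endian: lowest address holds the least-significant byte.
Reassemble most-significant byte first: DA FF D4 12 → 0xDAFFD412.
0xDAFFD412 = 3674199058.

3674199058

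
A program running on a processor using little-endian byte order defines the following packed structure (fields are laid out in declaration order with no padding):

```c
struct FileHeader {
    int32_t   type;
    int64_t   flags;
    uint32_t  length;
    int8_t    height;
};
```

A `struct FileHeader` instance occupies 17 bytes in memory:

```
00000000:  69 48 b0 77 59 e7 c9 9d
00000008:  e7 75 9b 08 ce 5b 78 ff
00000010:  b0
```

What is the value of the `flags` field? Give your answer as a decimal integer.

`flags` follows `type` (4 bytes), so it starts at byte offset 4 and occupies 8 bytes.
Bytes at offsets 4..11: 59 E7 C9 9D E7 75 9B 08.
In little-endian order the low byte comes first in memory.
Reassemble most-significant byte first: 08 9B 75 E7 9D C9 E7 59 → 0x089B75E79DC9E759.
0x089B75E79DC9E759 = 620219011338725209.

620219011338725209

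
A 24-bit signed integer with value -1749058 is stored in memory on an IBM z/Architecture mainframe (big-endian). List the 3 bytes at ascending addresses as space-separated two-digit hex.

Two's complement of -1749058 in 24 bits: 1749058 = 0x1AB042; invert → 0xE54FBD; add 1 → 0xE54FBE.
Split into bytes (most-significant first): E5 4F BE.
Big-endian stores the most-significant byte at the lowest address.
So the memory order matches the most-significant-first order: E5 4F BE.

E5 4F BE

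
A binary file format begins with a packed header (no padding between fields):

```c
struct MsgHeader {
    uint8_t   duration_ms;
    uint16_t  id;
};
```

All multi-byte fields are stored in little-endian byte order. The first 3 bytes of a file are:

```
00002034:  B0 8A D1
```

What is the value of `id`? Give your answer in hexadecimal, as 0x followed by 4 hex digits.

`id` follows `duration_ms` (1 byte), so it starts at byte offset 1 and occupies 2 bytes.
Bytes at offsets 1..2: 8A D1.
In little-endian order the low byte comes first in memory.
Reassemble most-significant byte first: D1 8A → 0xD18A.

0xD18A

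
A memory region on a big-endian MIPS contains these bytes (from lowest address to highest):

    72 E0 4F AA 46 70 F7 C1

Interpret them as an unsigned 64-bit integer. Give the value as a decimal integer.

Big-endian stores the most-significant byte at the lowest address.
The bytes are already most-significant first: 0x72E04FAA4670F7C1.
0x72E04FAA4670F7C1 = 8277703707851814849.

8277703707851814849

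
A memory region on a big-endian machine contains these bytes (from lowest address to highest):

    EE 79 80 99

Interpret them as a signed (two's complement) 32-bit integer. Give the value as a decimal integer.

In big-endian order the high byte comes first in memory.
The bytes are already most-significant first: 0xEE798099.
Top bit is set, so as a signed 32-bit value this is 0xEE798099 − 2^32 = -294027111.

-294027111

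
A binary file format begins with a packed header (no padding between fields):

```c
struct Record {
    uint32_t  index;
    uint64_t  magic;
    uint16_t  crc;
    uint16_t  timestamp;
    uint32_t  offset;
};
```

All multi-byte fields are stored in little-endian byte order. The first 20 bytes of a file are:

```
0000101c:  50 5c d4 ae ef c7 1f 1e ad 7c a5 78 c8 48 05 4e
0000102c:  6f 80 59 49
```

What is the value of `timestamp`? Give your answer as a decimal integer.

`timestamp` follows `index` (4 B), `magic` (8 B), `crc` (2 B), so it starts at offset 4 + 8 + 2 = 14 and occupies 2 bytes.
Bytes at offsets 14..15: 05 4E.
Little-endian stores the least-significant byte at the lowest address.
Reassemble most-significant byte first: 4E 05 → 0x4E05.
0x4E05 = 19973.

19973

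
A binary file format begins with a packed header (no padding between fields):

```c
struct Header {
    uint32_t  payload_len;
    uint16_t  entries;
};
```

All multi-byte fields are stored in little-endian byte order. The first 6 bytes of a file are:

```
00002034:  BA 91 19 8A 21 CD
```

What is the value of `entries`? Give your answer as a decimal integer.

52513

`entries` follows `payload_len` (4 bytes), so it starts at byte offset 4 and occupies 2 bytes.
Bytes at offsets 4..5: 21 CD.
Little-endian stores the least-significant byte at the lowest address.
Reassemble most-significant byte first: CD 21 → 0xCD21.
0xCD21 = 52513.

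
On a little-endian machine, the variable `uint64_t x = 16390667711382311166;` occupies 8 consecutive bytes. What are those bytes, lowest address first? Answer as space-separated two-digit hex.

FE 50 68 28 71 59 77 E3

16390667711382311166 in hexadecimal, padded to 64 bits, is 0xE3775971286850FE.
Split into bytes (most-significant first): E3 77 59 71 28 68 50 FE.
Little-endian: lowest address holds the least-significant byte.
So at ascending addresses the bytes are FE 50 68 28 71 59 77 E3.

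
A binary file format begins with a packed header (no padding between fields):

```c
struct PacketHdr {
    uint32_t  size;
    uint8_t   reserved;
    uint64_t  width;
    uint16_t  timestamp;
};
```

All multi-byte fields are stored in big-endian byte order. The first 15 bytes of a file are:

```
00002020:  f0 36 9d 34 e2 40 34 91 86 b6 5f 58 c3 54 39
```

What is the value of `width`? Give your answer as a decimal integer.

`width` follows `size` (4 B), `reserved` (1 B), so it starts at offset 4 + 1 = 5 and occupies 8 bytes.
Bytes at offsets 5..12: 40 34 91 86 B6 5F 58 C3.
In big-endian order the high byte comes first in memory.
The bytes are already most-significant first: 0x40349186B65F58C3.
0x40349186B65F58C3 = 4626482724987689155.

4626482724987689155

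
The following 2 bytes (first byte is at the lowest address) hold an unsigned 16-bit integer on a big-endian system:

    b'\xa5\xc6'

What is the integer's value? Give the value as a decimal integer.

In big-endian order the high byte comes first in memory.
The bytes are already most-significant first: 0xA5C6.
0xA5C6 = 42438.

42438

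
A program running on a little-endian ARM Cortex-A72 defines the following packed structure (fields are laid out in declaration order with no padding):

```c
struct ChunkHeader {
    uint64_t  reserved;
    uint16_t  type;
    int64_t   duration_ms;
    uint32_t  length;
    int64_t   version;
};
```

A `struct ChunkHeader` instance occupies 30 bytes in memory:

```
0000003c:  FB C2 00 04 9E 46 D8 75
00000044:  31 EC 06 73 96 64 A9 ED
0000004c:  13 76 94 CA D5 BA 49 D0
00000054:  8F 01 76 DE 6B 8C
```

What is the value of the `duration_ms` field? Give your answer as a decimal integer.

`duration_ms` follows `reserved` (8 B), `type` (2 B), so it starts at offset 8 + 2 = 10 and occupies 8 bytes.
Bytes at offsets 10..17: 06 73 96 64 A9 ED 13 76.
Little-endian stores the least-significant byte at the lowest address.
Reassemble most-significant byte first: 76 13 ED A9 64 96 73 06 → 0x7613EDA964967306.
0x7613EDA964967306 = 8508405432825836294.

8508405432825836294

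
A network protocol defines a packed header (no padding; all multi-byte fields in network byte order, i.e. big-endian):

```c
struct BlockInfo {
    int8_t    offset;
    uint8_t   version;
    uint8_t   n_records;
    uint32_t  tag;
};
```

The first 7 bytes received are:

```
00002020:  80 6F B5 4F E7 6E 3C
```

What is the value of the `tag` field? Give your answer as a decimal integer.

`tag` follows `offset` (1 B), `version` (1 B), `n_records` (1 B), so it starts at offset 1 + 1 + 1 = 3 and occupies 4 bytes.
Bytes at offsets 3..6: 4F E7 6E 3C.
Big-endian stores the most-significant byte at the lowest address.
The bytes are already most-significant first: 0x4FE76E3C.
0x4FE76E3C = 1340567100.

1340567100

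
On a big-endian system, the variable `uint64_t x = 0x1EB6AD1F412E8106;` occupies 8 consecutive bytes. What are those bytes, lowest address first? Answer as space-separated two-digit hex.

1E B6 AD 1F 41 2E 81 06

Split into bytes (most-significant first): 1E B6 AD 1F 41 2E 81 06.
Big-endian stores the most-significant byte at the lowest address.
So the memory order matches the most-significant-first order: 1E B6 AD 1F 41 2E 81 06.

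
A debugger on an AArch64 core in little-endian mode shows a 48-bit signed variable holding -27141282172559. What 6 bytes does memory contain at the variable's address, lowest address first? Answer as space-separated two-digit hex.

71 71 84 AD 50 E7

Two's complement of -27141282172559 in 48 bits: 27141282172559 = 0x18AF527B8E8F; invert → 0xE750AD847170; add 1 → 0xE750AD847171.
Split into bytes (most-significant first): E7 50 AD 84 71 71.
Little-endian stores the least-significant byte at the lowest address.
So at ascending addresses the bytes are 71 71 84 AD 50 E7.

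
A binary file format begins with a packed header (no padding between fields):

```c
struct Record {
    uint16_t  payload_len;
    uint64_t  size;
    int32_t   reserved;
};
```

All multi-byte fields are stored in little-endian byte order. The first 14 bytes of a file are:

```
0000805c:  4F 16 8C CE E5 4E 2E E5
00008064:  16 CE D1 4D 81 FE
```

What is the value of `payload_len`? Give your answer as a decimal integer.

`payload_len` is the first field, at byte offset 0, occupying 2 bytes.
Bytes at offsets 0..1: 4F 16.
Little-endian stores the least-significant byte at the lowest address.
Reassemble most-significant byte first: 16 4F → 0x164F.
0x164F = 5711.

5711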